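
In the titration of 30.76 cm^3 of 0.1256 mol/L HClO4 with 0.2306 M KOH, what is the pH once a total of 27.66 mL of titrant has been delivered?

n(acid) = 0.1256 x 0.03076 = 0.003863 mol; n(KOH) added = 0.2306 x 0.02766 = 0.006378 mol.
Base is in excess by 0.006378 - 0.003863 = 0.002515 mol in a total volume of 0.05842 L.
[OH^-] = 0.002515/0.05842 = 0.04305 M, so pOH = 1.37 and pH = 14.00 - 1.37 = 12.63.

12.63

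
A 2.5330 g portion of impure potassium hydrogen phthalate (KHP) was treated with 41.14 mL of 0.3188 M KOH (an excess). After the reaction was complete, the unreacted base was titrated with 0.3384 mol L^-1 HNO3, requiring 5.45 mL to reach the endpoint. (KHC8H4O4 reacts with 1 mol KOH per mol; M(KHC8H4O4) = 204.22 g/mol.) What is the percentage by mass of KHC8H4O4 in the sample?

Total n(KOH) added = 0.3188 x 0.04114 = 0.01312 mol.
n(HNO3) used = 0.3384 x 0.005450 = 0.001844 mol, which equals the excess n(KOH).
So n(KOH) consumed by the sample = 0.01312 - 0.001844 = 0.01127 mol.
n(KHC8H4O4) = 0.01127 / 1 = 0.01127 mol.
mass KHC8H4O4 = 0.01127 x 204.22 = 2.302 g, so %KHC8H4O4 = 2.302/2.5330 x 100 = 90.9%.

90.9%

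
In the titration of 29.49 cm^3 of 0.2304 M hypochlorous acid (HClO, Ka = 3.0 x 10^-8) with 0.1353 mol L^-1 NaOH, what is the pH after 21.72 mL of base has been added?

Initial n(HClO) = 0.2304 x 0.02949 = 0.006794 mol.
n(NaOH) added = 0.1353 x 0.02172 = 0.002939 mol, converting that many moles of HClO to ClO-.
Remaining n(HClO) = 0.003856 mol; n(ClO-) = 0.002939 mol.
By Henderson-Hasselbalch, pH = pKa + log([A^-]/[HA]) = 7.52 + log(0.002939/0.003856) = 7.52 + (-0.12) = 7.40.

7.40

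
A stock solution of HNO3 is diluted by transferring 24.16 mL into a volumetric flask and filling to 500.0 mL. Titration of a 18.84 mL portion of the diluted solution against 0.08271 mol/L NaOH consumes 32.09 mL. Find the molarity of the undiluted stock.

2.92 M

n(NaOH) = 0.08271 x 0.03209 = 0.002654 mol.
n(HNO3) in the aliquot = 0.002654 mol.
[diluted HNO3] = 0.002654 / 0.01884 = 0.1409 M.
Dilution factor = 500.0/24.16 = 20.70, so [stock] = 0.1409 x 20.70 = 2.92 M.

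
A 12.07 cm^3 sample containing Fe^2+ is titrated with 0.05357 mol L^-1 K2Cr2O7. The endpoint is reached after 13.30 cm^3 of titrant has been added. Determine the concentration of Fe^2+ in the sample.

0.354 M

n(K2Cr2O7) = 0.05357 x 0.01330 = 0.0007125 mol.
From the balanced equation, 1 mol K2Cr2O7 reacts with 6 mol Fe^2+, so n(Fe^2+) = 0.0007125 x 6/1 = 0.004275 mol.
[Fe^2+] = 0.004275 / 0.01207 L = 0.354 M.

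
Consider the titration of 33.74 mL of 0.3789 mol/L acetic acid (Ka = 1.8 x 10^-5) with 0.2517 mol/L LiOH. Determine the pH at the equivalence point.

n(CH3COOH) = 0.3789 x 0.03374 = 0.01278 mol; V(LiOH) at equivalence = 0.01278/0.2517 = 0.05079 L.
At equivalence all the acid is converted to CH3COO-; total volume = 0.03374 + 0.05079 = 0.08453 L, so [CH3COO-] = 0.01278/0.08453 = 0.1512 M.
Kb = Kw/Ka = 1.0e-14 / 1.8 x 10^-5 = 5.56e-10.
[OH^-] = sqrt(Kb x [CH3COO-]) = sqrt(5.56e-10 x 0.1512) = 9.17e-6 M.
pOH = 5.04, so pH = 14.00 - 5.04 = 8.96.

8.96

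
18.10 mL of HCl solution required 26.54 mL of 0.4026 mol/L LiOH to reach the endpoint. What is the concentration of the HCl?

0.590 M

n(LiOH) delivered = 0.4026 x 0.02654 = 0.01069 mol.
For a 1:1 reaction, n(HCl) = 0.01069 mol.
[HCl] = 0.01069 mol / 0.01810 L = 0.590 M.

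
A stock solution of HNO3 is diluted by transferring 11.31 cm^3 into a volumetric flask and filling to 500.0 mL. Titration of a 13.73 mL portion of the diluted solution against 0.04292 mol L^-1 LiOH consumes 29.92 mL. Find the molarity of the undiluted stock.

4.13 M

n(LiOH) = 0.04292 x 0.02992 = 0.001284 mol.
n(HNO3) in the aliquot = 0.001284 mol.
[diluted HNO3] = 0.001284 / 0.01373 = 0.09353 M.
Dilution factor = 500.0/11.31 = 44.21, so [stock] = 0.09353 x 44.21 = 4.13 M.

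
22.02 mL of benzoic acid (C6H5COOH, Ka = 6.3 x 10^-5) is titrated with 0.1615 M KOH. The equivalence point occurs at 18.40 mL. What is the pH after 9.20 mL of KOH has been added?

9.20 mL is exactly half the equivalence volume (18.40/2), i.e. the half-equivalence point.
There, n(HA) = n(A^-), so pH = pKa = -log(6.3 x 10^-5) = 4.20.

4.20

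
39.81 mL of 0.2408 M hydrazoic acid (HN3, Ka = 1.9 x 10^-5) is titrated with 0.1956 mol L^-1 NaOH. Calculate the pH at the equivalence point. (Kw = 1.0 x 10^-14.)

8.88

n(HN3) = 0.2408 x 0.03981 = 0.009586 mol; V(NaOH) at equivalence = 0.009586/0.1956 = 0.04901 L.
At equivalence all the acid is converted to N3-; total volume = 0.03981 + 0.04901 = 0.08882 L, so [N3-] = 0.009586/0.08882 = 0.1079 M.
Kb = Kw/Ka = 1.0e-14 / 1.9 x 10^-5 = 5.26e-10.
[OH^-] = sqrt(Kb x [N3-]) = sqrt(5.26e-10 x 0.1079) = 7.54e-6 M.
pOH = 5.12, so pH = 14.00 - 5.12 = 8.88.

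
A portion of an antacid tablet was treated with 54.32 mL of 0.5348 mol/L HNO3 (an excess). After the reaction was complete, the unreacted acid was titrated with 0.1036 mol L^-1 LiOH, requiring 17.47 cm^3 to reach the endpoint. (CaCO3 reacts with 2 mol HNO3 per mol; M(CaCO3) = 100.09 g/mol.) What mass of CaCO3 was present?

Total n(HNO3) added = 0.5348 x 0.05432 = 0.02905 mol.
n(LiOH) used = 0.1036 x 0.01747 = 0.001810 mol, which equals the excess n(HNO3).
So n(HNO3) consumed by the sample = 0.02905 - 0.001810 = 0.02724 mol.
n(CaCO3) = 0.02724 / 2 = 0.01362 mol.
mass = 0.01362 mol x 100.09 g/mol = 1.36 g.

1.36 g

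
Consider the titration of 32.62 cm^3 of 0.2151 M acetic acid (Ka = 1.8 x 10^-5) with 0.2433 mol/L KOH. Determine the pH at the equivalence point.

n(CH3COOH) = 0.2151 x 0.03262 = 0.007017 mol; V(KOH) at equivalence = 0.007017/0.2433 = 0.02884 L.
At equivalence all the acid is converted to CH3COO-; total volume = 0.03262 + 0.02884 = 0.06146 L, so [CH3COO-] = 0.007017/0.06146 = 0.1142 M.
Kb = Kw/Ka = 1.0e-14 / 1.8 x 10^-5 = 5.56e-10.
[OH^-] = sqrt(Kb x [CH3COO-]) = sqrt(5.56e-10 x 0.1142) = 7.96e-6 M.
pOH = 5.10, so pH = 14.00 - 5.10 = 8.90.

8.90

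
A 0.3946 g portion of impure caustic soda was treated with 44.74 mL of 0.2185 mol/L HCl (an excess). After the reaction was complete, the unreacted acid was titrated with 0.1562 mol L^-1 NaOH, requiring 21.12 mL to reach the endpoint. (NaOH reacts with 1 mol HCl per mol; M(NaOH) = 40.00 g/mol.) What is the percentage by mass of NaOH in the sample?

Total n(HCl) added = 0.2185 x 0.04474 = 0.009776 mol.
n(NaOH) used = 0.1562 x 0.02112 = 0.003299 mol, which equals the excess n(HCl).
So n(HCl) consumed by the sample = 0.009776 - 0.003299 = 0.006477 mol.
n(NaOH) = 0.006477 / 1 = 0.006477 mol.
mass NaOH = 0.006477 x 40.00 = 0.2591 g, so %NaOH = 0.2591/0.3946 x 100 = 65.7%.

65.7%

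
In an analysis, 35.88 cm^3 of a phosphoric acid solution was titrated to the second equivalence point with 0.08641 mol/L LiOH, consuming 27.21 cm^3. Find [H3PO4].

n(LiOH) = 0.08641 x 0.02721 = 0.002351 mol.
At the second equivalence point, 2 mol OH^- react per mol H3PO4, so n(H3PO4) = 0.002351 / 2 = 0.001176 mol.
[H3PO4] = 0.001176 / 0.03588 L = 0.0328 M.

0.0328 M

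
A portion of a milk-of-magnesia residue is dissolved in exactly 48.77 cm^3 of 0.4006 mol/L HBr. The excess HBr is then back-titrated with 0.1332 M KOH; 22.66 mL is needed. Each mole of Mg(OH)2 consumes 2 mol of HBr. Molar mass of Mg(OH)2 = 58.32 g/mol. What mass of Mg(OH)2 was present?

0.482 g

Total n(HBr) added = 0.4006 x 0.04877 = 0.01954 mol.
n(KOH) used = 0.1332 x 0.02266 = 0.003018 mol, which equals the excess n(HBr).
So n(HBr) consumed by the sample = 0.01954 - 0.003018 = 0.01652 mol.
n(Mg(OH)2) = 0.01652 / 2 = 0.008259 mol.
mass = 0.008259 mol x 58.32 g/mol = 0.482 g.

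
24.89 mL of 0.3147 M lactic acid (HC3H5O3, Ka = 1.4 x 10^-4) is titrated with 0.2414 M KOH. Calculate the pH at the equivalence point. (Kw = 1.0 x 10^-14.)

n(HC3H5O3) = 0.3147 x 0.02489 = 0.007833 mol; V(KOH) at equivalence = 0.007833/0.2414 = 0.03245 L.
At equivalence all the acid is converted to C3H5O3-; total volume = 0.02489 + 0.03245 = 0.05734 L, so [C3H5O3-] = 0.007833/0.05734 = 0.1366 M.
Kb = Kw/Ka = 1.0e-14 / 1.4 x 10^-4 = 7.14e-11.
[OH^-] = sqrt(Kb x [C3H5O3-]) = sqrt(7.14e-11 x 0.1366) = 3.12e-6 M.
pOH = 5.51, so pH = 14.00 - 5.51 = 8.49.

8.49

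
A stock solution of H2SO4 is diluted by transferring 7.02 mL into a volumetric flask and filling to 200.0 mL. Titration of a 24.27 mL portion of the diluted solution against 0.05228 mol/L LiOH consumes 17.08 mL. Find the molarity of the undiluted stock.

n(LiOH) = 0.05228 x 0.01708 = 0.0008929 mol.
n(H2SO4) in the aliquot = 0.0008929 x 1/2 = 0.0004465 mol.
[diluted H2SO4] = 0.0004465 / 0.02427 = 0.01840 M.
Dilution factor = 200.0/7.020 = 28.49, so [stock] = 0.01840 x 28.49 = 0.524 M.

0.524 M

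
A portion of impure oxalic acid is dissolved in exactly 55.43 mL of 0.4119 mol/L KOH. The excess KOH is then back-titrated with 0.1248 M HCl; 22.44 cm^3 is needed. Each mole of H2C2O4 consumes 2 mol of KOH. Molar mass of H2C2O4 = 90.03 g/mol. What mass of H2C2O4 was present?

0.902 g

Total n(KOH) added = 0.4119 x 0.05543 = 0.02283 mol.
n(HCl) used = 0.1248 x 0.02244 = 0.002801 mol, which equals the excess n(KOH).
So n(KOH) consumed by the sample = 0.02283 - 0.002801 = 0.02003 mol.
n(H2C2O4) = 0.02003 / 2 = 0.01002 mol.
mass = 0.01002 mol x 90.03 g/mol = 0.902 g.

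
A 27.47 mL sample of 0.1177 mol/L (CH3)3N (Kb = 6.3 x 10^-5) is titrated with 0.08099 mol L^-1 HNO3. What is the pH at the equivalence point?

n((CH3)3N) = 0.1177 x 0.02747 = 0.003233 mol; V(HNO3) at equivalence = 0.003233/0.08099 = 0.03992 L.
At equivalence the base is fully converted to (CH3)3NH+; total volume = 0.06739 L, so [(CH3)3NH+] = 0.003233/0.06739 = 0.04798 M.
Ka((CH3)3NH+) = Kw/Kb = 1.0e-14 / 6.3 x 10^-5 = 1.59e-10.
[H^+] = sqrt(Ka x [(CH3)3NH+]) = sqrt(1.59e-10 x 0.04798) = 2.76e-6 M.
pH = -log(2.76e-6) = 5.56.

5.56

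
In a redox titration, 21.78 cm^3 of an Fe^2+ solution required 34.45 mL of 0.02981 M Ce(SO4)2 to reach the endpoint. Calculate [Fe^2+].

0.0472 M

n(Ce(SO4)2) = 0.02981 x 0.03445 = 0.001027 mol.
From the balanced equation, 1 mol Ce(SO4)2 reacts with 1 mol Fe^2+, so n(Fe^2+) = 0.001027 x 1/1 = 0.001027 mol.
[Fe^2+] = 0.001027 / 0.02178 L = 0.0472 M.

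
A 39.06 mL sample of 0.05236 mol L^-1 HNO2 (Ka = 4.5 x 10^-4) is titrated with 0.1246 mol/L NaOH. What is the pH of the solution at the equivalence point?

n(HNO2) = 0.05236 x 0.03906 = 0.002045 mol; V(NaOH) at equivalence = 0.002045/0.1246 = 0.01641 L.
At equivalence all the acid is converted to NO2-; total volume = 0.03906 + 0.01641 = 0.05547 L, so [NO2-] = 0.002045/0.05547 = 0.03687 M.
Kb = Kw/Ka = 1.0e-14 / 4.5 x 10^-4 = 2.22e-11.
[OH^-] = sqrt(Kb x [NO2-]) = sqrt(2.22e-11 x 0.03687) = 9.05e-7 M.
pOH = 6.04, so pH = 14.00 - 6.04 = 7.96.

7.96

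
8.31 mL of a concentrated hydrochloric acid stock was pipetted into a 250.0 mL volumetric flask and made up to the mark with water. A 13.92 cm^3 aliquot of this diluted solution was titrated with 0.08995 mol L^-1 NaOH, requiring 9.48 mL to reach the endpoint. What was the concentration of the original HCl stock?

n(NaOH) = 0.08995 x 0.009480 = 0.0008527 mol.
n(HCl) in the aliquot = 0.0008527 mol.
[diluted HCl] = 0.0008527 / 0.01392 = 0.06126 M.
Dilution factor = 250.0/8.310 = 30.08, so [stock] = 0.06126 x 30.08 = 1.84 M.

1.84 M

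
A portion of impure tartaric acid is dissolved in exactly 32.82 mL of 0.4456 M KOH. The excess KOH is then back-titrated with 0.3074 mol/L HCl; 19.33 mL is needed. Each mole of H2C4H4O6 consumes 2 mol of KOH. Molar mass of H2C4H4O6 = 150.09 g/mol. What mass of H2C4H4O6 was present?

0.652 g

Total n(KOH) added = 0.4456 x 0.03282 = 0.01462 mol.
n(HCl) used = 0.3074 x 0.01933 = 0.005942 mol, which equals the excess n(KOH).
So n(KOH) consumed by the sample = 0.01462 - 0.005942 = 0.008683 mol.
n(H2C4H4O6) = 0.008683 / 2 = 0.004341 mol.
mass = 0.004341 mol x 150.09 g/mol = 0.652 g.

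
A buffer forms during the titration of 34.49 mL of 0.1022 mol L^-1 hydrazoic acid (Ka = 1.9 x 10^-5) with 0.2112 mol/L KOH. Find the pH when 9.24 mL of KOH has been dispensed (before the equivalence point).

4.81

Initial n(HN3) = 0.1022 x 0.03449 = 0.003525 mol.
n(KOH) added = 0.2112 x 0.009240 = 0.001951 mol, converting that many moles of HN3 to N3-.
Remaining n(HN3) = 0.001573 mol; n(N3-) = 0.001951 mol.
By Henderson-Hasselbalch, pH = pKa + log([A^-]/[HA]) = 4.72 + log(0.001951/0.001573) = 4.72 + (+0.09) = 4.81.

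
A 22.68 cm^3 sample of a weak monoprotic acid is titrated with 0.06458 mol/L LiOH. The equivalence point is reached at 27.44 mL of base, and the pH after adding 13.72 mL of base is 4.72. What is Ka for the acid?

13.72 mL is half of the equivalence volume, so this is the half-equivalence point where [HA] = [A^-].
At half-equivalence pH = pKa, so pKa = 4.72.
Ka = 10^(-4.72) = 1.9 x 10^-5.

1.9 x 10^-5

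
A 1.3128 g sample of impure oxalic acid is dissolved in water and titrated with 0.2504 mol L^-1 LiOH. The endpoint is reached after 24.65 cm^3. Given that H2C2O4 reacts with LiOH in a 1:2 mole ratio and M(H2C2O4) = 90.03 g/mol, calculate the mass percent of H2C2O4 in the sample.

21.2%

n(LiOH) = 0.2504 x 0.02465 = 0.006172 mol.
n(H2C2O4) = 0.006172 / 2 = 0.003086 mol.
mass of H2C2O4 = 0.003086 x 90.03 = 0.2778 g.
% purity = 0.2778 / 1.3128 x 100 = 21.2%.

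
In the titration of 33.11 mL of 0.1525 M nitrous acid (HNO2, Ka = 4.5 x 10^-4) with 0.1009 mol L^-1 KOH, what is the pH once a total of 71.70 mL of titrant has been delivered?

12.32

n(acid) = 0.1525 x 0.03311 = 0.005049 mol; n(KOH) added = 0.1009 x 0.07170 = 0.007235 mol.
Base is in excess by 0.007235 - 0.005049 = 0.002185 mol in a total volume of 0.1048 L.
[OH^-] = 0.002185/0.1048 = 0.02085 M, so pOH = 1.68 and pH = 14.00 - 1.68 = 12.32.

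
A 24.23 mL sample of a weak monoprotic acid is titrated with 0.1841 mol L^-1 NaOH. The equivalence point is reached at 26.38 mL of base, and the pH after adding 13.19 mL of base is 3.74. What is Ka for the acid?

1.8 x 10^-4

13.19 mL is half of the equivalence volume, so this is the half-equivalence point where [HA] = [A^-].
At half-equivalence pH = pKa, so pKa = 3.74.
Ka = 10^(-3.74) = 1.8 x 10^-4.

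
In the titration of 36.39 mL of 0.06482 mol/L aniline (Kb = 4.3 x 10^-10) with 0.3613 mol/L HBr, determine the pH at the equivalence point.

n(C6H5NH2) = 0.06482 x 0.03639 = 0.002359 mol; V(HBr) at equivalence = 0.002359/0.3613 = 0.006529 L.
At equivalence the base is fully converted to C6H5NH3+; total volume = 0.04292 L, so [C6H5NH3+] = 0.002359/0.04292 = 0.05496 M.
Ka(C6H5NH3+) = Kw/Kb = 1.0e-14 / 4.3 x 10^-10 = 2.33e-5.
[H^+] = sqrt(Ka x [C6H5NH3+]) = sqrt(2.33e-5 x 0.05496) = 0.00113 M.
pH = -log(0.00113) = 2.95.

2.95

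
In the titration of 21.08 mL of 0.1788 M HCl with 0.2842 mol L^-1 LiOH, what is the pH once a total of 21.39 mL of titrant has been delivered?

12.74

n(acid) = 0.1788 x 0.02108 = 0.003769 mol; n(LiOH) added = 0.2842 x 0.02139 = 0.006079 mol.
Base is in excess by 0.006079 - 0.003769 = 0.002310 mol in a total volume of 0.04247 L.
[OH^-] = 0.002310/0.04247 = 0.05439 M, so pOH = 1.26 and pH = 14.00 - 1.26 = 12.74.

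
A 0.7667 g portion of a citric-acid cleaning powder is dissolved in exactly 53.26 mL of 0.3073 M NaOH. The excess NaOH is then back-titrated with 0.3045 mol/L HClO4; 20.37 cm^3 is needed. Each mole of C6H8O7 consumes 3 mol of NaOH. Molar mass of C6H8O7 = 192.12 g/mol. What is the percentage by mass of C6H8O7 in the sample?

Total n(NaOH) added = 0.3073 x 0.05326 = 0.01637 mol.
n(HClO4) used = 0.3045 x 0.02037 = 0.006203 mol, which equals the excess n(NaOH).
So n(NaOH) consumed by the sample = 0.01637 - 0.006203 = 0.01016 mol.
n(C6H8O7) = 0.01016 / 3 = 0.003388 mol.
mass C6H8O7 = 0.003388 x 192.12 = 0.6509 g, so %C6H8O7 = 0.6509/0.7667 x 100 = 84.9%.

84.9%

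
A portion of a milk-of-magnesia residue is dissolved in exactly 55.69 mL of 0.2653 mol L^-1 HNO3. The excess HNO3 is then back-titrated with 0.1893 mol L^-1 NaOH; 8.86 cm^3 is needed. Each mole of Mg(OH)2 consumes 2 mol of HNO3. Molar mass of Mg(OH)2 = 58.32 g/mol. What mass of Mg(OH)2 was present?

Total n(HNO3) added = 0.2653 x 0.05569 = 0.01477 mol.
n(NaOH) used = 0.1893 x 0.008860 = 0.001677 mol, which equals the excess n(HNO3).
So n(HNO3) consumed by the sample = 0.01477 - 0.001677 = 0.01310 mol.
n(Mg(OH)2) = 0.01310 / 2 = 0.006549 mol.
mass = 0.006549 mol x 58.32 g/mol = 0.382 g.

0.382 g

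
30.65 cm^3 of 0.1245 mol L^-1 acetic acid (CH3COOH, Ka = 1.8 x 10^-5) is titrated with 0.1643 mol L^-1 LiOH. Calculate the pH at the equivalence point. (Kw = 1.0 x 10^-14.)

8.80

n(CH3COOH) = 0.1245 x 0.03065 = 0.003816 mol; V(LiOH) at equivalence = 0.003816/0.1643 = 0.02323 L.
At equivalence all the acid is converted to CH3COO-; total volume = 0.03065 + 0.02323 = 0.05388 L, so [CH3COO-] = 0.003816/0.05388 = 0.07083 M.
Kb = Kw/Ka = 1.0e-14 / 1.8 x 10^-5 = 5.56e-10.
[OH^-] = sqrt(Kb x [CH3COO-]) = sqrt(5.56e-10 x 0.07083) = 6.27e-6 M.
pOH = 5.20, so pH = 14.00 - 5.20 = 8.80.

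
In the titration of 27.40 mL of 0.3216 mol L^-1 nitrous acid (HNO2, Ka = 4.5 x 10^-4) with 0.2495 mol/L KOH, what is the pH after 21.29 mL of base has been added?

Initial n(HNO2) = 0.3216 x 0.02740 = 0.008812 mol.
n(KOH) added = 0.2495 x 0.02129 = 0.005312 mol, converting that many moles of HNO2 to NO2-.
Remaining n(HNO2) = 0.003500 mol; n(NO2-) = 0.005312 mol.
By Henderson-Hasselbalch, pH = pKa + log([A^-]/[HA]) = 3.35 + log(0.005312/0.003500) = 3.35 + (+0.18) = 3.53.

3.53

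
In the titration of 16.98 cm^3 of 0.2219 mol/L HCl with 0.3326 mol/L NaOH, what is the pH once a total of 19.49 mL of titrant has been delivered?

n(acid) = 0.2219 x 0.01698 = 0.003768 mol; n(NaOH) added = 0.3326 x 0.01949 = 0.006482 mol.
Base is in excess by 0.006482 - 0.003768 = 0.002715 mol in a total volume of 0.03647 L.
[OH^-] = 0.002715/0.03647 = 0.07443 M, so pOH = 1.13 and pH = 14.00 - 1.13 = 12.87.

12.87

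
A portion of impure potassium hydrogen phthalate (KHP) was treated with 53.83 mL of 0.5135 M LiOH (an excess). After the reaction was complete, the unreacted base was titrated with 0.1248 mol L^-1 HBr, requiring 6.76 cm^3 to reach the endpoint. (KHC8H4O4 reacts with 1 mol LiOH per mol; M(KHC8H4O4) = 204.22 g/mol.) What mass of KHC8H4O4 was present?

5.47 g

Total n(LiOH) added = 0.5135 x 0.05383 = 0.02764 mol.
n(HBr) used = 0.1248 x 0.006760 = 0.0008436 mol, which equals the excess n(LiOH).
So n(LiOH) consumed by the sample = 0.02764 - 0.0008436 = 0.02680 mol.
n(KHC8H4O4) = 0.02680 / 1 = 0.02680 mol.
mass = 0.02680 mol x 204.22 g/mol = 5.47 g.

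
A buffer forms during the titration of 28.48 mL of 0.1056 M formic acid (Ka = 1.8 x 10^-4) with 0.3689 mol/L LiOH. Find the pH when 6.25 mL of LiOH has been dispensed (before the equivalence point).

4.26

Initial n(HCOOH) = 0.1056 x 0.02848 = 0.003007 mol.
n(LiOH) added = 0.3689 x 0.006250 = 0.002306 mol, converting that many moles of HCOOH to HCOO-.
Remaining n(HCOOH) = 0.0007019 mol; n(HCOO-) = 0.002306 mol.
By Henderson-Hasselbalch, pH = pKa + log([A^-]/[HA]) = 3.74 + log(0.002306/0.0007019) = 3.74 + (+0.52) = 4.26.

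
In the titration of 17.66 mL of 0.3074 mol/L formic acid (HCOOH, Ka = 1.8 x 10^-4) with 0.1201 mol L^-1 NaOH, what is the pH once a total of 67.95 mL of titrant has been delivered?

12.50

n(acid) = 0.3074 x 0.01766 = 0.005429 mol; n(NaOH) added = 0.1201 x 0.06795 = 0.008161 mol.
Base is in excess by 0.008161 - 0.005429 = 0.002732 mol in a total volume of 0.08561 L.
[OH^-] = 0.002732/0.08561 = 0.03191 M, so pOH = 1.50 and pH = 14.00 - 1.50 = 12.50.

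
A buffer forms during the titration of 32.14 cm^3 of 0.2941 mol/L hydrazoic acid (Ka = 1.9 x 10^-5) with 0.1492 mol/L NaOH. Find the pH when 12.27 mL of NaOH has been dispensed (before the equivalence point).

Initial n(HN3) = 0.2941 x 0.03214 = 0.009452 mol.
n(NaOH) added = 0.1492 x 0.01227 = 0.001831 mol, converting that many moles of HN3 to N3-.
Remaining n(HN3) = 0.007622 mol; n(N3-) = 0.001831 mol.
By Henderson-Hasselbalch, pH = pKa + log([A^-]/[HA]) = 4.72 + log(0.001831/0.007622) = 4.72 + (-0.62) = 4.10.

4.10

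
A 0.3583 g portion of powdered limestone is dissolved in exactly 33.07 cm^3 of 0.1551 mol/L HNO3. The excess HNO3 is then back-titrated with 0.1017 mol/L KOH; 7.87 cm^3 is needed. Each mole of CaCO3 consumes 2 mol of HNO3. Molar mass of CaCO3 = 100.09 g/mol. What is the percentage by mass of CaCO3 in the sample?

Total n(HNO3) added = 0.1551 x 0.03307 = 0.005129 mol.
n(KOH) used = 0.1017 x 0.007870 = 0.0008004 mol, which equals the excess n(HNO3).
So n(HNO3) consumed by the sample = 0.005129 - 0.0008004 = 0.004329 mol.
n(CaCO3) = 0.004329 / 2 = 0.002164 mol.
mass CaCO3 = 0.002164 x 100.09 = 0.2166 g, so %CaCO3 = 0.2166/0.3583 x 100 = 60.5%.

60.5%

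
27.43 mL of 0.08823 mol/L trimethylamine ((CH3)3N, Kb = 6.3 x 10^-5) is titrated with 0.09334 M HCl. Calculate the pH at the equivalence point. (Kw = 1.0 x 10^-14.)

5.57

n((CH3)3N) = 0.08823 x 0.02743 = 0.002420 mol; V(HCl) at equivalence = 0.002420/0.09334 = 0.02593 L.
At equivalence the base is fully converted to (CH3)3NH+; total volume = 0.05336 L, so [(CH3)3NH+] = 0.002420/0.05336 = 0.04536 M.
Ka((CH3)3NH+) = Kw/Kb = 1.0e-14 / 6.3 x 10^-5 = 1.59e-10.
[H^+] = sqrt(Ka x [(CH3)3NH+]) = sqrt(1.59e-10 x 0.04536) = 2.68e-6 M.
pH = -log(2.68e-6) = 5.57.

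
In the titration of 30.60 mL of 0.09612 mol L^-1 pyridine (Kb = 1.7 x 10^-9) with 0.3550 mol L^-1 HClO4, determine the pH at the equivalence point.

3.18

n(C5H5N) = 0.09612 x 0.03060 = 0.002941 mol; V(HClO4) at equivalence = 0.002941/0.3550 = 0.008285 L.
At equivalence the base is fully converted to C5H5NH+; total volume = 0.03889 L, so [C5H5NH+] = 0.002941/0.03889 = 0.07564 M.
Ka(C5H5NH+) = Kw/Kb = 1.0e-14 / 1.7 x 10^-9 = 5.88e-6.
[H^+] = sqrt(Ka x [C5H5NH+]) = sqrt(5.88e-6 x 0.07564) = 0.000667 M.
pH = -log(0.000667) = 3.18.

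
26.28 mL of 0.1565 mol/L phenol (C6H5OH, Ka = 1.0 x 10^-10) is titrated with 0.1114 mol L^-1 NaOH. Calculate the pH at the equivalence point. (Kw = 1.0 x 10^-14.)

11.41

n(C6H5OH) = 0.1565 x 0.02628 = 0.004113 mol; V(NaOH) at equivalence = 0.004113/0.1114 = 0.03692 L.
At equivalence all the acid is converted to C6H5O-; total volume = 0.02628 + 0.03692 = 0.06320 L, so [C6H5O-] = 0.004113/0.06320 = 0.06508 M.
Kb = Kw/Ka = 1.0e-14 / 1.0 x 10^-10 = 0.000100.
[OH^-] = sqrt(Kb x [C6H5O-]) = sqrt(0.000100 x 0.06508) = 0.00255 M.
pOH = 2.59, so pH = 14.00 - 2.59 = 11.41.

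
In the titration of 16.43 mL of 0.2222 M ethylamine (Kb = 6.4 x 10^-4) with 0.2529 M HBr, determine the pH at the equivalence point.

n(C2H5NH2) = 0.2222 x 0.01643 = 0.003651 mol; V(HBr) at equivalence = 0.003651/0.2529 = 0.01444 L.
At equivalence the base is fully converted to C2H5NH3+; total volume = 0.03087 L, so [C2H5NH3+] = 0.003651/0.03087 = 0.1183 M.
Ka(C2H5NH3+) = Kw/Kb = 1.0e-14 / 6.4 x 10^-4 = 1.56e-11.
[H^+] = sqrt(Ka x [C2H5NH3+]) = sqrt(1.56e-11 x 0.1183) = 1.36e-6 M.
pH = -log(1.36e-6) = 5.87.

5.87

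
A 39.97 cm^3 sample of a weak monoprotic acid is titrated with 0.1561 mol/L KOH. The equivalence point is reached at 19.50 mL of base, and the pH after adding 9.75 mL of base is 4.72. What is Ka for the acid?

1.9 x 10^-5

9.75 mL is half of the equivalence volume, so this is the half-equivalence point where [HA] = [A^-].
At half-equivalence pH = pKa, so pKa = 4.72.
Ka = 10^(-4.72) = 1.9 x 10^-5.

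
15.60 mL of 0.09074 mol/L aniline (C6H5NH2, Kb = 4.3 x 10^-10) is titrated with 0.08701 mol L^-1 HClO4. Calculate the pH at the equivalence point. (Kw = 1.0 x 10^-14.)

n(C6H5NH2) = 0.09074 x 0.01560 = 0.001416 mol; V(HClO4) at equivalence = 0.001416/0.08701 = 0.01627 L.
At equivalence the base is fully converted to C6H5NH3+; total volume = 0.03187 L, so [C6H5NH3+] = 0.001416/0.03187 = 0.04442 M.
Ka(C6H5NH3+) = Kw/Kb = 1.0e-14 / 4.3 x 10^-10 = 2.33e-5.
[H^+] = sqrt(Ka x [C6H5NH3+]) = sqrt(2.33e-5 x 0.04442) = 0.00102 M.
pH = -log(0.00102) = 2.99.

2.99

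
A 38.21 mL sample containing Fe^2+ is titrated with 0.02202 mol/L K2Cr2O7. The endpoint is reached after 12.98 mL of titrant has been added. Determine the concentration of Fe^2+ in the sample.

0.0449 M

n(K2Cr2O7) = 0.02202 x 0.01298 = 0.0002858 mol.
From the balanced equation, 1 mol K2Cr2O7 reacts with 6 mol Fe^2+, so n(Fe^2+) = 0.0002858 x 6/1 = 0.001715 mol.
[Fe^2+] = 0.001715 / 0.03821 L = 0.0449 M.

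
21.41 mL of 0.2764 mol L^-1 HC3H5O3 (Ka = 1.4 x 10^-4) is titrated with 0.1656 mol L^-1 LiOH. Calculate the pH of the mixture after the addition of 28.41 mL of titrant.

4.44

Initial n(HC3H5O3) = 0.2764 x 0.02141 = 0.005918 mol.
n(LiOH) added = 0.1656 x 0.02841 = 0.004705 mol, converting that many moles of HC3H5O3 to C3H5O3-.
Remaining n(HC3H5O3) = 0.001213 mol; n(C3H5O3-) = 0.004705 mol.
By Henderson-Hasselbalch, pH = pKa + log([A^-]/[HA]) = 3.85 + log(0.004705/0.001213) = 3.85 + (+0.59) = 4.44.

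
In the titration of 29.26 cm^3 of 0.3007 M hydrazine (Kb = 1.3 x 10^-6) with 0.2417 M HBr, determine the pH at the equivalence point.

4.49

n(N2H4) = 0.3007 x 0.02926 = 0.008798 mol; V(HBr) at equivalence = 0.008798/0.2417 = 0.03640 L.
At equivalence the base is fully converted to N2H5+; total volume = 0.06566 L, so [N2H5+] = 0.008798/0.06566 = 0.1340 M.
Ka(N2H5+) = Kw/Kb = 1.0e-14 / 1.3 x 10^-6 = 7.69e-9.
[H^+] = sqrt(Ka x [N2H5+]) = sqrt(7.69e-9 x 0.1340) = 3.21e-5 M.
pH = -log(3.21e-5) = 4.49.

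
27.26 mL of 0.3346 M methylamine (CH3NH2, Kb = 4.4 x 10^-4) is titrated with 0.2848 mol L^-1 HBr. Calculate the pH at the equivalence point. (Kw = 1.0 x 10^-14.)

n(CH3NH2) = 0.3346 x 0.02726 = 0.009121 mol; V(HBr) at equivalence = 0.009121/0.2848 = 0.03203 L.
At equivalence the base is fully converted to CH3NH3+; total volume = 0.05929 L, so [CH3NH3+] = 0.009121/0.05929 = 0.1538 M.
Ka(CH3NH3+) = Kw/Kb = 1.0e-14 / 4.4 x 10^-4 = 2.27e-11.
[H^+] = sqrt(Ka x [CH3NH3+]) = sqrt(2.27e-11 x 0.1538) = 1.87e-6 M.
pH = -log(1.87e-6) = 5.73.

5.73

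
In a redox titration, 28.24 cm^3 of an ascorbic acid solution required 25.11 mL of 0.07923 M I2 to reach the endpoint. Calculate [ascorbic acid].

0.0704 M

n(I2) = 0.07923 x 0.02511 = 0.001989 mol.
From the balanced equation, 1 mol I2 reacts with 1 mol ascorbic acid, so n(ascorbic acid) = 0.001989 x 1/1 = 0.001989 mol.
[ascorbic acid] = 0.001989 / 0.02824 L = 0.0704 M.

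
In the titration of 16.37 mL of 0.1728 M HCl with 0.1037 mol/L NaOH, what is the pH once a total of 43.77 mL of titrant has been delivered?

n(acid) = 0.1728 x 0.01637 = 0.002829 mol; n(NaOH) added = 0.1037 x 0.04377 = 0.004539 mol.
Base is in excess by 0.004539 - 0.002829 = 0.001710 mol in a total volume of 0.06014 L.
[OH^-] = 0.001710/0.06014 = 0.02844 M, so pOH = 1.55 and pH = 14.00 - 1.55 = 12.45.

12.45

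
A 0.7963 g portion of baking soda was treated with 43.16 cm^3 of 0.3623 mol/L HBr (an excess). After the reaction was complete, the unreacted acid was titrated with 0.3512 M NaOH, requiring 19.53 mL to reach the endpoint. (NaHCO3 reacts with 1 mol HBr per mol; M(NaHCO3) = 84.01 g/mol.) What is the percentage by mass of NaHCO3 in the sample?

92.6%

Total n(HBr) added = 0.3623 x 0.04316 = 0.01564 mol.
n(NaOH) used = 0.3512 x 0.01953 = 0.006859 mol, which equals the excess n(HBr).
So n(HBr) consumed by the sample = 0.01564 - 0.006859 = 0.008778 mol.
n(NaHCO3) = 0.008778 / 1 = 0.008778 mol.
mass NaHCO3 = 0.008778 x 84.01 = 0.7374 g, so %NaHCO3 = 0.7374/0.7963 x 100 = 92.6%.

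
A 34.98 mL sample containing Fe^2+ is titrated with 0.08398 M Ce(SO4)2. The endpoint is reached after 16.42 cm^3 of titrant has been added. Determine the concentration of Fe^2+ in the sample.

0.0394 M

n(Ce(SO4)2) = 0.08398 x 0.01642 = 0.001379 mol.
From the balanced equation, 1 mol Ce(SO4)2 reacts with 1 mol Fe^2+, so n(Fe^2+) = 0.001379 x 1/1 = 0.001379 mol.
[Fe^2+] = 0.001379 / 0.03498 L = 0.0394 M.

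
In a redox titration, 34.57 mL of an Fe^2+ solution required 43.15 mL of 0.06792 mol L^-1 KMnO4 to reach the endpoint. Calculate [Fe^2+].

0.424 M

n(KMnO4) = 0.06792 x 0.04315 = 0.002931 mol.
From the balanced equation, 1 mol KMnO4 reacts with 5 mol Fe^2+, so n(Fe^2+) = 0.002931 x 5/1 = 0.01465 mol.
[Fe^2+] = 0.01465 / 0.03457 L = 0.424 M.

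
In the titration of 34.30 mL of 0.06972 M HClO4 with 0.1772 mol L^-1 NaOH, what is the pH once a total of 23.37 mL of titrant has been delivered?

n(acid) = 0.06972 x 0.03430 = 0.002391 mol; n(NaOH) added = 0.1772 x 0.02337 = 0.004141 mol.
Base is in excess by 0.004141 - 0.002391 = 0.001750 mol in a total volume of 0.05767 L.
[OH^-] = 0.001750/0.05767 = 0.03034 M, so pOH = 1.52 and pH = 14.00 - 1.52 = 12.48.

12.48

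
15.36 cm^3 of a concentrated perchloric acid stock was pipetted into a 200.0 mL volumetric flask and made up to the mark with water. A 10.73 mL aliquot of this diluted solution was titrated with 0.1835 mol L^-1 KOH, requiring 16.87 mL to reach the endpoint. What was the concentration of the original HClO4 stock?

n(KOH) = 0.1835 x 0.01687 = 0.003096 mol.
n(HClO4) in the aliquot = 0.003096 mol.
[diluted HClO4] = 0.003096 / 0.01073 = 0.2885 M.
Dilution factor = 200.0/15.36 = 13.02, so [stock] = 0.2885 x 13.02 = 3.76 M.

3.76 M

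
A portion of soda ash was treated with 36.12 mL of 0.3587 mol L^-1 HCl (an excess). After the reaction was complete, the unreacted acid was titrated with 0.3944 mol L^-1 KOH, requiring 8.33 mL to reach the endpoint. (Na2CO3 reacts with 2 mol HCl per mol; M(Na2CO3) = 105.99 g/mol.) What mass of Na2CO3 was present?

0.513 g

Total n(HCl) added = 0.3587 x 0.03612 = 0.01296 mol.
n(KOH) used = 0.3944 x 0.008330 = 0.003285 mol, which equals the excess n(HCl).
So n(HCl) consumed by the sample = 0.01296 - 0.003285 = 0.009671 mol.
n(Na2CO3) = 0.009671 / 2 = 0.004835 mol.
mass = 0.004835 mol x 105.99 g/mol = 0.513 g.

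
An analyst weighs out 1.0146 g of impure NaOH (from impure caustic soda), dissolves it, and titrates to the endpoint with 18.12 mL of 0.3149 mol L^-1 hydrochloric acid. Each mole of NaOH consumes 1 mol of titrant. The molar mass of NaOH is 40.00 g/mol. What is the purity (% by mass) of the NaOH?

n(HCl) = 0.3149 x 0.01812 = 0.005706 mol.
n(NaOH) = 0.005706 / 1 = 0.005706 mol.
mass of NaOH = 0.005706 x 40.00 = 0.2282 g.
% purity = 0.2282 / 1.0146 x 100 = 22.5%.

22.5%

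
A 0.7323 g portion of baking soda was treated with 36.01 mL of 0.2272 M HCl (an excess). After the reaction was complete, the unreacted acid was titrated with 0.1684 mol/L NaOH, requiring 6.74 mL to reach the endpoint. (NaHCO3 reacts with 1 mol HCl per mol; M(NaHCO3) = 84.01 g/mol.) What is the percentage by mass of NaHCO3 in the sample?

80.8%

Total n(HCl) added = 0.2272 x 0.03601 = 0.008181 mol.
n(NaOH) used = 0.1684 x 0.006740 = 0.001135 mol, which equals the excess n(HCl).
So n(HCl) consumed by the sample = 0.008181 - 0.001135 = 0.007046 mol.
n(NaHCO3) = 0.007046 / 1 = 0.007046 mol.
mass NaHCO3 = 0.007046 x 84.01 = 0.5920 g, so %NaHCO3 = 0.5920/0.7323 x 100 = 80.8%.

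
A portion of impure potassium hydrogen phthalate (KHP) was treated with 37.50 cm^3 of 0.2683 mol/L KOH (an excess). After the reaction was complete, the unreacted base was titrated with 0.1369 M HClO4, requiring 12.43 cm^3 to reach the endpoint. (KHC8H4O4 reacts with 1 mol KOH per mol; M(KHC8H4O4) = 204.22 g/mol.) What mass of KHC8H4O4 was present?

1.71 g

Total n(KOH) added = 0.2683 x 0.03750 = 0.01006 mol.
n(HClO4) used = 0.1369 x 0.01243 = 0.001702 mol, which equals the excess n(KOH).
So n(KOH) consumed by the sample = 0.01006 - 0.001702 = 0.008360 mol.
n(KHC8H4O4) = 0.008360 / 1 = 0.008360 mol.
mass = 0.008360 mol x 204.22 g/mol = 1.71 g.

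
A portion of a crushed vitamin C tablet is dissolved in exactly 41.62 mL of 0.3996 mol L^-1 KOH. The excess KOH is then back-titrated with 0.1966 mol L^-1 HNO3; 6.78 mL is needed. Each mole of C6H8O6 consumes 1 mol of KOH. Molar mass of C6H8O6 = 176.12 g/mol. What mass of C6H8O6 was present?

Total n(KOH) added = 0.3996 x 0.04162 = 0.01663 mol.
n(HNO3) used = 0.1966 x 0.006780 = 0.001333 mol, which equals the excess n(KOH).
So n(KOH) consumed by the sample = 0.01663 - 0.001333 = 0.01530 mol.
n(C6H8O6) = 0.01530 / 1 = 0.01530 mol.
mass = 0.01530 mol x 176.12 g/mol = 2.69 g.

2.69 g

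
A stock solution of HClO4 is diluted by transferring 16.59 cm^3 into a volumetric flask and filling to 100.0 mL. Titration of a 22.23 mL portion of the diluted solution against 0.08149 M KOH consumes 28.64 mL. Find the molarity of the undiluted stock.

n(KOH) = 0.08149 x 0.02864 = 0.002334 mol.
n(HClO4) in the aliquot = 0.002334 mol.
[diluted HClO4] = 0.002334 / 0.02223 = 0.1050 M.
Dilution factor = 100.0/16.59 = 6.028, so [stock] = 0.1050 x 6.028 = 0.633 M.

0.633 M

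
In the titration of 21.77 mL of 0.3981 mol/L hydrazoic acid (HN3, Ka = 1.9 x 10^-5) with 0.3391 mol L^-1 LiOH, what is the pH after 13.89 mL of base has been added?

Initial n(HN3) = 0.3981 x 0.02177 = 0.008667 mol.
n(LiOH) added = 0.3391 x 0.01389 = 0.004710 mol, converting that many moles of HN3 to N3-.
Remaining n(HN3) = 0.003957 mol; n(N3-) = 0.004710 mol.
By Henderson-Hasselbalch, pH = pKa + log([A^-]/[HA]) = 4.72 + log(0.004710/0.003957) = 4.72 + (+0.08) = 4.80.

4.80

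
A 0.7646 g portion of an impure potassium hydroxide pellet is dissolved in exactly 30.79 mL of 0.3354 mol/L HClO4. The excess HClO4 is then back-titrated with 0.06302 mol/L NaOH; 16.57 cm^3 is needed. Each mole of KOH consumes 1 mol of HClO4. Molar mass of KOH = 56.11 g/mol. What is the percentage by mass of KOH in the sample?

68.1%

Total n(HClO4) added = 0.3354 x 0.03079 = 0.01033 mol.
n(NaOH) used = 0.06302 x 0.01657 = 0.001044 mol, which equals the excess n(HClO4).
So n(HClO4) consumed by the sample = 0.01033 - 0.001044 = 0.009283 mol.
n(KOH) = 0.009283 / 1 = 0.009283 mol.
mass KOH = 0.009283 x 56.11 = 0.5209 g, so %KOH = 0.5209/0.7646 x 100 = 68.1%.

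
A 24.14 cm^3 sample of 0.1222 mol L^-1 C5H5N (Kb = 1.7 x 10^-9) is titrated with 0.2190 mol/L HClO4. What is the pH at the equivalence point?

3.17

n(C5H5N) = 0.1222 x 0.02414 = 0.002950 mol; V(HClO4) at equivalence = 0.002950/0.2190 = 0.01347 L.
At equivalence the base is fully converted to C5H5NH+; total volume = 0.03761 L, so [C5H5NH+] = 0.002950/0.03761 = 0.07843 M.
Ka(C5H5NH+) = Kw/Kb = 1.0e-14 / 1.7 x 10^-9 = 5.88e-6.
[H^+] = sqrt(Ka x [C5H5NH+]) = sqrt(5.88e-6 x 0.07843) = 0.000679 M.
pH = -log(0.000679) = 3.17.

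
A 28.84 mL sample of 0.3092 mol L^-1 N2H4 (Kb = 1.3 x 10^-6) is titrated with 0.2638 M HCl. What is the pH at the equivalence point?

4.48

n(N2H4) = 0.3092 x 0.02884 = 0.008917 mol; V(HCl) at equivalence = 0.008917/0.2638 = 0.03380 L.
At equivalence the base is fully converted to N2H5+; total volume = 0.06264 L, so [N2H5+] = 0.008917/0.06264 = 0.1424 M.
Ka(N2H5+) = Kw/Kb = 1.0e-14 / 1.3 x 10^-6 = 7.69e-9.
[H^+] = sqrt(Ka x [N2H5+]) = sqrt(7.69e-9 x 0.1424) = 3.31e-5 M.
pH = -log(3.31e-5) = 4.48.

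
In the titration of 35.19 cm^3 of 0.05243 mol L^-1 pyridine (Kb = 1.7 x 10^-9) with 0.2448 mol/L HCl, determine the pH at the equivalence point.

3.30

n(C5H5N) = 0.05243 x 0.03519 = 0.001845 mol; V(HCl) at equivalence = 0.001845/0.2448 = 0.007537 L.
At equivalence the base is fully converted to C5H5NH+; total volume = 0.04273 L, so [C5H5NH+] = 0.001845/0.04273 = 0.04318 M.
Ka(C5H5NH+) = Kw/Kb = 1.0e-14 / 1.7 x 10^-9 = 5.88e-6.
[H^+] = sqrt(Ka x [C5H5NH+]) = sqrt(5.88e-6 x 0.04318) = 0.000504 M.
pH = -log(0.000504) = 3.30.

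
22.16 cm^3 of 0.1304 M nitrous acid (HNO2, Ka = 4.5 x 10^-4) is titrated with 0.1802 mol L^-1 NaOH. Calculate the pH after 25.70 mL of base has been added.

n(acid) = 0.1304 x 0.02216 = 0.002890 mol; n(NaOH) added = 0.1802 x 0.02570 = 0.004631 mol.
Base is in excess by 0.004631 - 0.002890 = 0.001741 mol in a total volume of 0.04786 L.
[OH^-] = 0.001741/0.04786 = 0.03639 M, so pOH = 1.44 and pH = 14.00 - 1.44 = 12.56.

12.56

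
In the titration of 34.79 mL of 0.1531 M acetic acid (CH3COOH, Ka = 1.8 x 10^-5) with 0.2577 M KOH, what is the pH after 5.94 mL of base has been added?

4.35

Initial n(CH3COOH) = 0.1531 x 0.03479 = 0.005326 mol.
n(KOH) added = 0.2577 x 0.005940 = 0.001531 mol, converting that many moles of CH3COOH to CH3COO-.
Remaining n(CH3COOH) = 0.003796 mol; n(CH3COO-) = 0.001531 mol.
By Henderson-Hasselbalch, pH = pKa + log([A^-]/[HA]) = 4.74 + log(0.001531/0.003796) = 4.74 + (-0.39) = 4.35.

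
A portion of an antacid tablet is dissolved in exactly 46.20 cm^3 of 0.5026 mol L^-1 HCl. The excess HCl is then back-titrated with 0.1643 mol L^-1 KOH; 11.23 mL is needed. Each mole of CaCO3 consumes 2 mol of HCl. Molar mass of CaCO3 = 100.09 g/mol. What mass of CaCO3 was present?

Total n(HCl) added = 0.5026 x 0.04620 = 0.02322 mol.
n(KOH) used = 0.1643 x 0.01123 = 0.001845 mol, which equals the excess n(HCl).
So n(HCl) consumed by the sample = 0.02322 - 0.001845 = 0.02138 mol.
n(CaCO3) = 0.02138 / 2 = 0.01069 mol.
mass = 0.01069 mol x 100.09 g/mol = 1.07 g.

1.07 g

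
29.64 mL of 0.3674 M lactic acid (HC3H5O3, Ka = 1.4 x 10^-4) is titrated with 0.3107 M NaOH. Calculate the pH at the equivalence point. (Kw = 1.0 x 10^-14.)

n(HC3H5O3) = 0.3674 x 0.02964 = 0.01089 mol; V(NaOH) at equivalence = 0.01089/0.3107 = 0.03505 L.
At equivalence all the acid is converted to C3H5O3-; total volume = 0.02964 + 0.03505 = 0.06469 L, so [C3H5O3-] = 0.01089/0.06469 = 0.1683 M.
Kb = Kw/Ka = 1.0e-14 / 1.4 x 10^-4 = 7.14e-11.
[OH^-] = sqrt(Kb x [C3H5O3-]) = sqrt(7.14e-11 x 0.1683) = 3.47e-6 M.
pOH = 5.46, so pH = 14.00 - 5.46 = 8.54.

8.54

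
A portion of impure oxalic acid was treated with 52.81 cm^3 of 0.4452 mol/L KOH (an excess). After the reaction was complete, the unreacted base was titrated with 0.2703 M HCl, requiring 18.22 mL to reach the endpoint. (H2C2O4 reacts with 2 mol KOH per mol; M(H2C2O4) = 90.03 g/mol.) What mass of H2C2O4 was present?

Total n(KOH) added = 0.4452 x 0.05281 = 0.02351 mol.
n(HCl) used = 0.2703 x 0.01822 = 0.004925 mol, which equals the excess n(KOH).
So n(KOH) consumed by the sample = 0.02351 - 0.004925 = 0.01859 mol.
n(H2C2O4) = 0.01859 / 2 = 0.009293 mol.
mass = 0.009293 mol x 90.03 g/mol = 0.837 g.

0.837 g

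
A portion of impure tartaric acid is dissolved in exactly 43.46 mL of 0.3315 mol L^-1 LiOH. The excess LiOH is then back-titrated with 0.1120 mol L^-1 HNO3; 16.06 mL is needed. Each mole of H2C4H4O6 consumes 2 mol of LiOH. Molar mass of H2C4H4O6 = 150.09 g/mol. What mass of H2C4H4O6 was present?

0.946 g

Total n(LiOH) added = 0.3315 x 0.04346 = 0.01441 mol.
n(HNO3) used = 0.1120 x 0.01606 = 0.001799 mol, which equals the excess n(LiOH).
So n(LiOH) consumed by the sample = 0.01441 - 0.001799 = 0.01261 mol.
n(H2C4H4O6) = 0.01261 / 2 = 0.006304 mol.
mass = 0.006304 mol x 150.09 g/mol = 0.946 g.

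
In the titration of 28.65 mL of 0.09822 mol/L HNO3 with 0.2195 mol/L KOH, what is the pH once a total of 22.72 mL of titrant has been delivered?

12.63

n(acid) = 0.09822 x 0.02865 = 0.002814 mol; n(KOH) added = 0.2195 x 0.02272 = 0.004987 mol.
Base is in excess by 0.004987 - 0.002814 = 0.002173 mol in a total volume of 0.05137 L.
[OH^-] = 0.002173/0.05137 = 0.04230 M, so pOH = 1.37 and pH = 14.00 - 1.37 = 12.63.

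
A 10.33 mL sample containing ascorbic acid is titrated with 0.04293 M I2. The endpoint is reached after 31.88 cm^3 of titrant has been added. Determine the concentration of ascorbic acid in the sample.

n(I2) = 0.04293 x 0.03188 = 0.001369 mol.
From the balanced equation, 1 mol I2 reacts with 1 mol ascorbic acid, so n(ascorbic acid) = 0.001369 x 1/1 = 0.001369 mol.
[ascorbic acid] = 0.001369 / 0.01033 L = 0.132 M.

0.132 M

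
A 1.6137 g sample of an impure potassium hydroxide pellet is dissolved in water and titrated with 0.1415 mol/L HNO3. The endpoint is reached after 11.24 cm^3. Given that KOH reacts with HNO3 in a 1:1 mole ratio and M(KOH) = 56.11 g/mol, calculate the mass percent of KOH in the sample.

n(HNO3) = 0.1415 x 0.01124 = 0.001590 mol.
n(KOH) = 0.001590 / 1 = 0.001590 mol.
mass of KOH = 0.001590 x 56.11 = 0.08924 g.
% purity = 0.08924 / 1.6137 x 100 = 5.53%.

5.53%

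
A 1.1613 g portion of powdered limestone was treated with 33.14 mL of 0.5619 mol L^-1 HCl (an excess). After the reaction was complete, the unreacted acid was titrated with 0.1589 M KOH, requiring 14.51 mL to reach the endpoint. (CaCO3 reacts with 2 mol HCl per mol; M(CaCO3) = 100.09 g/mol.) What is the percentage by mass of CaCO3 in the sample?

Total n(HCl) added = 0.5619 x 0.03314 = 0.01862 mol.
n(KOH) used = 0.1589 x 0.01451 = 0.002306 mol, which equals the excess n(HCl).
So n(HCl) consumed by the sample = 0.01862 - 0.002306 = 0.01632 mol.
n(CaCO3) = 0.01632 / 2 = 0.008158 mol.
mass CaCO3 = 0.008158 x 100.09 = 0.8165 g, so %CaCO3 = 0.8165/1.1613 x 100 = 70.3%.

70.3%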